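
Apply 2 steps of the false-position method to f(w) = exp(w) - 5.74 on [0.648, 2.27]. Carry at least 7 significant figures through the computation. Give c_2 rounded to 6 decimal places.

f(0.648000) = -3.828286, f(2.270000) = 3.939401
step 1: c = 1.447399, f(c) = -1.487960 < 0 → new bracket [1.447399, 2.270000]
step 2: c = 1.672922, f(c) = -0.412285 < 0 → new bracket [1.672922, 2.270000]

1.672922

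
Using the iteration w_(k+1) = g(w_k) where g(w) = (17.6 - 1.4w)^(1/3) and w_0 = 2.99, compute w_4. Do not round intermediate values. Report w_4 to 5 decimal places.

2.42210

w_1 = g(2.990000) = 2.376035
w_2 = g(2.376035) = 2.425739
w_3 = g(2.425739) = 2.421790
w_4 = g(2.421790) = 2.422104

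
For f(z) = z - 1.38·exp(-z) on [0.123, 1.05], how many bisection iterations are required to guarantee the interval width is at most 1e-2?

Initial width b − a = 1.05 − 0.123 = 0.927000.
After n steps the width is (b−a)/2^n; need (b−a)/2^n ≤ 1e-2.
So n ≥ log₂(0.927000/1e-2) = log₂(92.7000) ≈ 6.5345.
Hence n = 7.

7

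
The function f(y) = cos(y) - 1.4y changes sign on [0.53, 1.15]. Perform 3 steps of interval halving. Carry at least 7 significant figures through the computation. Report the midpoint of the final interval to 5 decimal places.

0.56875

f(0.530000) = 0.120807, f(1.150000) = -1.201513 (opposite signs)
step 1: m = 0.840000, f(m) = -0.508537 < 0 → root in [0.530000, 0.840000]
step 2: m = 0.685000, f(m) = -0.184581 < 0 → root in [0.530000, 0.685000]
step 3: m = 0.607500, f(m) = -0.029422 < 0 → root in [0.530000, 0.607500]
Midpoint of [0.530000, 0.607500] = 0.568750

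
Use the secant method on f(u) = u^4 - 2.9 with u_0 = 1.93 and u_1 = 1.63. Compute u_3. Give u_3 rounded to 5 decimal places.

1.34546

f(u_0) = 10.974880, f(u_1) = 4.159118
u_2 = 1.630000 - (4.159118)·(1.630000 - 1.930000)/(4.159118 - (10.974880)) = 1.446934; f(u_2) = 1.483235
u_3 = 1.446934 - (1.483235)·(1.446934 - 1.630000)/(1.483235 - (4.159118)) = 1.345461; f(u_3) = 0.377059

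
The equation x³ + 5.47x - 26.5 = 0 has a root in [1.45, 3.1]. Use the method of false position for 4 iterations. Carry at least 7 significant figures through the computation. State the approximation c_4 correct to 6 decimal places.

f(1.450000) = -15.519875, f(3.100000) = 20.248000
step 1: c = 2.165944, f(c) = -4.491165 < 0 → new bracket [2.165944, 3.100000]
step 2: c = 2.335513, f(c) = -0.985403 < 0 → new bracket [2.335513, 3.100000]
step 3: c = 2.370992, f(c) = -0.201908 < 0 → new bracket [2.370992, 3.100000]
step 4: c = 2.378189, f(c) = -0.040780 < 0 → new bracket [2.378189, 3.100000]

2.378189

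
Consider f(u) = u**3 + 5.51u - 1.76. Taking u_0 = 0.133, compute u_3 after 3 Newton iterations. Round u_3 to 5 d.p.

0.31381

f'(u) = 3u**2 + 5.51
u_0 = 0.133000: f = -1.024817, f' = 5.563067 → u_1 = 0.133000 - (-1.024817)/(5.563067) = 0.317218
u_1 = 0.317218: f = 0.019792, f' = 5.811882 → u_2 = 0.317218 - (0.019792)/(5.811882) = 0.313813
u_2 = 0.313813: f = 0.000011, f' = 5.805435 → u_3 = 0.313813 - (0.000011)/(5.805435) = 0.313811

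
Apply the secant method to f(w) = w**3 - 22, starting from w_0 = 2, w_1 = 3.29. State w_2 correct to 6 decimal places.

2.654080

Secant update: w_(k+1) = w_k − f(w_k)·(w_k − w_(k-1))/(f(w_k) − f(w_(k-1))).
f(w_0) = -14.000000, f(w_1) = 13.611289
w_2 = 3.290000 - (13.611289)·(3.290000 - 2.000000)/(13.611289 - (-14.000000)) = 2.654080; f(w_2) = -3.304281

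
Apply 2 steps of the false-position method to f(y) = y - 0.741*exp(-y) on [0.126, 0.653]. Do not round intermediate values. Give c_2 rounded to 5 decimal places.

0.46590

False-position update: c = (a·f(b) − b·f(a))/(f(b) − f(a)); replace the endpoint whose sign matches f(c).
f(0.126000) = -0.527277, f(0.653000) = 0.267323
step 1: c = 0.475704, f(c) = 0.015212 > 0 → new bracket [0.126000, 0.475704]
step 2: c = 0.465898, f(c) = 0.000868 > 0 → new bracket [0.126000, 0.465898]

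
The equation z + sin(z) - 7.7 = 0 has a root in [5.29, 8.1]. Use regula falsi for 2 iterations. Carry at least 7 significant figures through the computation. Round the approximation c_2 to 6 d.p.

7.050308

False-position update: c = (a·f(b) − b·f(a))/(f(b) − f(a)); replace the endpoint whose sign matches f(c).
f(5.290000) = -3.247769, f(8.100000) = 1.369890
step 1: c = 7.266376, f(c) = 0.398647 > 0 → new bracket [5.290000, 7.266376]
step 2: c = 7.050308, f(c) = 0.044374 > 0 → new bracket [5.290000, 7.050308]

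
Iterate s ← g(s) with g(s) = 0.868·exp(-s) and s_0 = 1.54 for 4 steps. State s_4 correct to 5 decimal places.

s_1 = g(1.540000) = 0.186083
s_2 = g(0.186083) = 0.720618
s_3 = g(0.720618) = 0.422240
s_4 = g(0.422240) = 0.569041

0.56904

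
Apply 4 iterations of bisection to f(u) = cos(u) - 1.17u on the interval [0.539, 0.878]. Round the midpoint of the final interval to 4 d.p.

f(0.539000) = 0.227592, f(0.878000) = -0.388569 (opposite signs)
step 1: m = 0.708500, f(m) = -0.069606 < 0 → root in [0.539000, 0.708500]
step 2: m = 0.623750, f(m) = 0.081906 > 0 → root in [0.623750, 0.708500]
step 3: m = 0.666125, f(m) = 0.006856 > 0 → root in [0.666125, 0.708500]
step 4: m = 0.687312, f(m) = -0.031202 < 0 → root in [0.666125, 0.687312]
Midpoint of [0.666125, 0.687312] = 0.676719

0.6767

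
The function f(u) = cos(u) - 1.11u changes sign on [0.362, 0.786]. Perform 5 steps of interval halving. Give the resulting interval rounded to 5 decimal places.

[0.68000, 0.69325]

f(0.362000) = 0.533370, f(0.786000) = -0.165779 (opposite signs)
step 1: m = 0.574000, f(m) = 0.202596 > 0 → root in [0.574000, 0.786000]
step 2: m = 0.680000, f(m) = 0.022773 > 0 → root in [0.680000, 0.786000]
step 3: m = 0.733000, f(m) = -0.070460 < 0 → root in [0.680000, 0.733000]
step 4: m = 0.706500, f(m) = -0.023576 < 0 → root in [0.680000, 0.706500]
step 5: m = 0.693250, f(m) = -0.000334 < 0 → root in [0.680000, 0.693250]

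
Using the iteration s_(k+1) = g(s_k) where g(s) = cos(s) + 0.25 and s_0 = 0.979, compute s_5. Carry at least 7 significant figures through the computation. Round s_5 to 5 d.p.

0.85721

s_1 = g(0.979000) = 0.807853
s_2 = g(0.807853) = 0.941052
s_3 = g(0.941052) = 0.838938
s_4 = g(0.838938) = 0.918253
s_5 = g(0.918253) = 0.857209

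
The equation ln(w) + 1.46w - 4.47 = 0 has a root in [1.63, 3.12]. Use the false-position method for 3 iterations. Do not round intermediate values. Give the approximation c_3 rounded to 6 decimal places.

2.448401

f(1.630000) = -1.601620, f(3.120000) = 1.223033
step 1: c = 2.474852, f(c) = 0.049465 > 0 → new bracket [1.630000, 2.474852]
step 2: c = 2.449541, f(c) = 0.002231 > 0 → new bracket [1.630000, 2.449541]
step 3: c = 2.448401, f(c) = 0.000101 > 0 → new bracket [1.630000, 2.448401]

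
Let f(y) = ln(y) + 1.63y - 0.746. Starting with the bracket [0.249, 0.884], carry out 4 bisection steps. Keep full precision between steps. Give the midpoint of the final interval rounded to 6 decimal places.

f(0.249000) = -1.730432, f(0.884000) = 0.571622 (opposite signs)
step 1: m = 0.566500, f(m) = -0.390883 < 0 → root in [0.566500, 0.884000]
step 2: m = 0.725250, f(m) = 0.114919 > 0 → root in [0.566500, 0.725250]
step 3: m = 0.645875, f(m) = -0.130373 < 0 → root in [0.645875, 0.725250]
step 4: m = 0.685562, f(m) = -0.006049 < 0 → root in [0.685562, 0.725250]
Midpoint of [0.685562, 0.725250] = 0.705406

0.705406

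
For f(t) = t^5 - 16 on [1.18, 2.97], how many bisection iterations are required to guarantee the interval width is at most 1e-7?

25

Initial width b − a = 2.97 − 1.18 = 1.790000.
After n steps the width is (b−a)/2^n; need (b−a)/2^n ≤ 1e-7.
So n ≥ log₂(1.790000/1e-7) = log₂(17900000.0000) ≈ 24.0935.
Hence n = 25.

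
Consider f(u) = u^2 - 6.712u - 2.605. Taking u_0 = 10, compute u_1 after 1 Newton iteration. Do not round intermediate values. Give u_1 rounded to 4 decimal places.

f'(u) = 2u - 6.712
u_0 = 10.000000: f = 30.275000, f' = 13.288000 → u_1 = 10.000000 - (30.275000)/(13.288000) = 7.721629

7.7216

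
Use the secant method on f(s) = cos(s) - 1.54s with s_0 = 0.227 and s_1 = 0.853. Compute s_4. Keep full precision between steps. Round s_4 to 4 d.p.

0.5527

f(s_0) = 0.624766, f(s_1) = -0.655894
s_2 = 0.853000 - (-0.655894)·(0.853000 - 0.227000)/(-0.655894 - (0.624766)) = 0.532392; f(s_2) = 0.041711
s_3 = 0.532392 - (0.041711)·(0.532392 - 0.853000)/(0.041711 - (-0.655894)) = 0.551562; f(s_3) = 0.002302
s_4 = 0.551562 - (0.002302)·(0.551562 - 0.532392)/(0.002302 - (0.041711)) = 0.552682; f(s_4) = -0.000010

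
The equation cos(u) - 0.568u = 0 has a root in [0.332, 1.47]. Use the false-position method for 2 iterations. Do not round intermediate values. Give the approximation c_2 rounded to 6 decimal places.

False-position update: c = (a·f(b) − b·f(a))/(f(b) − f(a)); replace the endpoint whose sign matches f(c).
f(0.332000) = 0.756816, f(1.470000) = -0.734334
step 1: c = 0.909579, f(c) = 0.097437 > 0 → new bracket [0.909579, 1.470000]
step 2: c = 0.975229, f(c) = 0.007048 > 0 → new bracket [0.975229, 1.470000]

0.975229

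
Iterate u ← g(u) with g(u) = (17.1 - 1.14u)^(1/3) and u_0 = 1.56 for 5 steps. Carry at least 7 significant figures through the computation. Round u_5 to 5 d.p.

2.42899

u_1 = g(1.560000) = 2.483713
u_2 = g(2.483713) = 2.425456
u_3 = g(2.425456) = 2.429214
u_4 = g(2.429214) = 2.428972
u_5 = g(2.428972) = 2.428987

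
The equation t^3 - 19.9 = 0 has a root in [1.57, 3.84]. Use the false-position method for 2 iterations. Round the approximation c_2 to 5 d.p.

f(1.570000) = -16.030107, f(3.840000) = 36.723104
step 1: c = 2.259784, f(c) = -8.360127 < 0 → new bracket [2.259784, 3.840000]
step 2: c = 2.552816, f(c) = -3.263634 < 0 → new bracket [2.552816, 3.840000]

2.55282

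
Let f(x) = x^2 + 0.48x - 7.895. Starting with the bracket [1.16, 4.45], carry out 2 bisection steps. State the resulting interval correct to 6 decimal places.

[1.982500, 2.805000]

f(1.160000) = -5.992600, f(4.450000) = 14.043500 (opposite signs)
step 1: m = 2.805000, f(m) = 1.319425 > 0 → root in [1.160000, 2.805000]
step 2: m = 1.982500, f(m) = -3.013094 < 0 → root in [1.982500, 2.805000]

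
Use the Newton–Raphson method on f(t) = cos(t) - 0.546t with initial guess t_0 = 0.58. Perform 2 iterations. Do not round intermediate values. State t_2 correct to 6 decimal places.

0.996522

f'(t) = -sin(t) - 0.546
t_0 = 0.580000: f = 0.519783, f' = -1.094024 → t_1 = 0.580000 - (0.519783)/(-1.094024) = 1.055111
t_1 = 1.055111: f = -0.082959, f' = -1.415955 → t_2 = 1.055111 - (-0.082959)/(-1.415955) = 0.996522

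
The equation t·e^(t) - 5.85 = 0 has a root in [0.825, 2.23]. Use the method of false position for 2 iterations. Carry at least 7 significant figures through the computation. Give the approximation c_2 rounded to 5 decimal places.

1.27536

False-position update: c = (a·f(b) − b·f(a))/(f(b) − f(a)); replace the endpoint whose sign matches f(c).
f(0.825000) = -3.967448, f(2.230000) = 14.888701
step 1: c = 1.120621, f(c) = -2.413330 < 0 → new bracket [1.120621, 2.230000]
step 2: c = 1.275359, f(c) = -1.284228 < 0 → new bracket [1.275359, 2.230000]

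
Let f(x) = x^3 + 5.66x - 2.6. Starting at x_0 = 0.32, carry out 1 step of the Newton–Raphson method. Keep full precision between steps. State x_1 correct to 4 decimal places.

0.4467

Newton update: x ← x − f(x)/f'(x).
f'(x) = 3x^2 + 5.66
x_0 = 0.320000: f = -0.756032, f' = 5.967200 → x_1 = 0.320000 - (-0.756032)/(5.967200) = 0.446698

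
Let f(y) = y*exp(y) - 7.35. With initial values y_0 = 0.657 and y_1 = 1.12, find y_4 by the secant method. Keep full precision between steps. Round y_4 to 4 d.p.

Secant update: y_(k+1) = y_k − f(y_k)·(y_k − y_(k-1))/(f(y_k) − f(y_(k-1))).
f(y_0) = -6.082649, f(y_1) = -3.917363
y_2 = 1.120000 - (-3.917363)·(1.120000 - 0.657000)/(-3.917363 - (-6.082649)) = 1.957644; f(y_2) = 6.515254
y_3 = 1.957644 - (6.515254)·(1.957644 - 1.120000)/(6.515254 - (-3.917363)) = 1.434529; f(y_3) = -1.328328
y_4 = 1.434529 - (-1.328328)·(1.434529 - 1.957644)/(-1.328328 - (6.515254)) = 1.523119; f(y_4) = -0.364197

1.5231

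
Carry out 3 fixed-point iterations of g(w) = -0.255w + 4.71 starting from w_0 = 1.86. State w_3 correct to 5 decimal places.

w_1 = g(1.860000) = 4.235700
w_2 = g(4.235700) = 3.629897
w_3 = g(3.629897) = 3.784376

3.78438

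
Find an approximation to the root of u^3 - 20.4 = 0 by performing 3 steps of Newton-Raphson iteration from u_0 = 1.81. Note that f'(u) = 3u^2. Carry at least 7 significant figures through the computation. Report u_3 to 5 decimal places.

2.73505

Newton update: u ← u − f(u)/f'(u).
u_0 = 1.810000: f = -14.470259, f' = 9.828300 → u_1 = 1.810000 - (-14.470259)/(9.828300) = 3.282305
u_1 = 3.282305: f = 14.962011, f' = 32.320586 → u_2 = 3.282305 - (14.962011)/(32.320586) = 2.819380
u_2 = 2.819380: f = 2.010986, f' = 23.846715 → u_3 = 2.819380 - (2.010986)/(23.846715) = 2.735051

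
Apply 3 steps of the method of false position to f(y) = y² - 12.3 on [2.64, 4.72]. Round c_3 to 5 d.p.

3.50397

False-position update: c = (a·f(b) − b·f(a))/(f(b) − f(a)); replace the endpoint whose sign matches f(c).
f(2.640000) = -5.330400, f(4.720000) = 9.978400
step 1: c = 3.364239, f(c) = -0.981895 < 0 → new bracket [3.364239, 4.720000]
step 2: c = 3.485697, f(c) = -0.149916 < 0 → new bracket [3.485697, 4.720000]
step 3: c = 3.503967, f(c) = -0.022217 < 0 → new bracket [3.503967, 4.720000]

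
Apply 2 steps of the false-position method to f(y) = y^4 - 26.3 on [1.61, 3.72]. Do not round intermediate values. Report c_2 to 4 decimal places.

1.9906

False-position update: c = (a·f(b) − b·f(a))/(f(b) − f(a)); replace the endpoint whose sign matches f(c).
f(1.610000) = -19.581018, f(3.720000) = 165.201315
step 1: c = 1.833593, f(c) = -14.996542 < 0 → new bracket [1.833593, 3.720000]
step 2: c = 1.990584, f(c) = -10.599180 < 0 → new bracket [1.990584, 3.720000]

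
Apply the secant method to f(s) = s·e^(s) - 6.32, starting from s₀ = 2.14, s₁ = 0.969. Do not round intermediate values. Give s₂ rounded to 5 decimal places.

f(s_0) = 11.868797, f(s_1) = -3.766387
s_2 = 0.969000 - (-3.766387)·(0.969000 - 2.140000)/(-3.766387 - (11.868797)) = 1.251084; f(s_2) = -1.948550

1.25108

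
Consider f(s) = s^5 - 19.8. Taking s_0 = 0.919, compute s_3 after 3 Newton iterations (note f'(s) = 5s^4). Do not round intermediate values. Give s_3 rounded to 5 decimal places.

4.03188

s_0 = 0.919000: f = -19.144493, f' = 3.566416 → s_1 = 0.919000 - (-19.144493)/(3.566416) = 6.286991
s_1 = 6.286991: f = 9802.525769, f' = 7811.626526 → s_2 = 6.286991 - (9802.525769)/(7811.626526) = 5.032128
s_2 = 5.032128: f = 3206.897966, f' = 3206.096992 → s_3 = 5.032128 - (3206.897966)/(3206.096992) = 4.031878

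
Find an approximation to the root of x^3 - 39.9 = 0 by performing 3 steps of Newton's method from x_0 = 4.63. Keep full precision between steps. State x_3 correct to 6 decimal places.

f'(x) = 3x^2
x_0 = 4.630000: f = 59.352847, f' = 64.310700 → x_1 = 4.630000 - (59.352847)/(64.310700) = 3.707092
x_1 = 3.707092: f = 11.044835, f' = 41.227598 → x_2 = 3.707092 - (11.044835)/(41.227598) = 3.439193
x_2 = 3.439193: f = 0.778946, f' = 35.484148 → x_3 = 3.439193 - (0.778946)/(35.484148) = 3.417241

3.417241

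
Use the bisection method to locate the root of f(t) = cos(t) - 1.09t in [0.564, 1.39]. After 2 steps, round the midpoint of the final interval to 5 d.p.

f(0.564000) = 0.230364, f(1.390000) = -1.335287 (opposite signs)
step 1: m = 0.977000, f(m) = -0.505418 < 0 → root in [0.564000, 0.977000]
step 2: m = 0.770500, f(m) = -0.122282 < 0 → root in [0.564000, 0.770500]
Midpoint of [0.564000, 0.770500] = 0.667250

0.66725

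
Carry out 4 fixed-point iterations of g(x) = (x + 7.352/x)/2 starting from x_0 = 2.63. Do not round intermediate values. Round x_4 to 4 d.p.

x_1 = g(2.630000) = 2.712719
x_2 = g(2.712719) = 2.711457
x_3 = g(2.711457) = 2.711457
x_4 = g(2.711457) = 2.711457

2.7115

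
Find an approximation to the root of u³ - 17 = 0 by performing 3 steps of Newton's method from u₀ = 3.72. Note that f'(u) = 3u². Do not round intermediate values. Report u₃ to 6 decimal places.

Newton update: u ← u − f(u)/f'(u).
u_0 = 3.720000: f = 34.478848, f' = 41.515200 → u_1 = 3.720000 - (34.478848)/(41.515200) = 2.889489
u_1 = 2.889489: f = 7.124757, f' = 25.047433 → u_2 = 2.889489 - (7.124757)/(25.047433) = 2.605038
u_2 = 2.605038: f = 0.678369, f' = 20.358669 → u_3 = 2.605038 - (0.678369)/(20.358669) = 2.571717

2.571717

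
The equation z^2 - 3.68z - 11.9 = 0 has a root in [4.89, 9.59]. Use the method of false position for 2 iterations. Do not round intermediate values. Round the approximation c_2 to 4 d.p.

f(4.890000) = -5.983100, f(9.590000) = 44.776900
step 1: c = 5.443991, f(c) = -2.296851 < 0 → new bracket [5.443991, 9.590000]
step 2: c = 5.646285, f(c) = -0.797792 < 0 → new bracket [5.646285, 9.590000]

5.6463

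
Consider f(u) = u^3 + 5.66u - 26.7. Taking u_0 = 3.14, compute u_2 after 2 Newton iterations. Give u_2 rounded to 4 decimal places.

f'(u) = 3u^2 + 5.66
u_0 = 3.140000: f = 22.031544, f' = 35.238800 → u_1 = 3.140000 - (22.031544)/(35.238800) = 2.514793
u_1 = 2.514793: f = 3.437742, f' = 24.632552 → u_2 = 2.514793 - (3.437742)/(24.632552) = 2.375232

2.3752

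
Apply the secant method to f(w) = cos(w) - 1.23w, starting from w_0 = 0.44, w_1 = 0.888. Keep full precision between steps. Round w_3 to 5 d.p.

0.64764

f(w_0) = 0.363552, f(w_1) = -0.461275
w_2 = 0.888000 - (-0.461275)·(0.888000 - 0.440000)/(-0.461275 - (0.363552)) = 0.637461; f(w_2) = 0.019532
w_3 = 0.637461 - (0.019532)·(0.637461 - 0.888000)/(0.019532 - (-0.461275)) = 0.647639; f(w_3) = 0.000915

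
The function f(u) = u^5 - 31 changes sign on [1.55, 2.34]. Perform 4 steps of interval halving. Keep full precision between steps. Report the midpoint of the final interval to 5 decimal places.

f(1.550000) = -22.053390, f(2.340000) = 39.158337 (opposite signs)
step 1: m = 1.945000, f(m) = -3.164564 < 0 → root in [1.945000, 2.340000]
step 2: m = 2.142500, f(m) = 14.144428 > 0 → root in [1.945000, 2.142500]
step 3: m = 2.043750, f(m) = 4.656511 > 0 → root in [1.945000, 2.043750]
step 4: m = 1.994375, f(m) = 0.552524 > 0 → root in [1.945000, 1.994375]
Midpoint of [1.945000, 1.994375] = 1.969688

1.96969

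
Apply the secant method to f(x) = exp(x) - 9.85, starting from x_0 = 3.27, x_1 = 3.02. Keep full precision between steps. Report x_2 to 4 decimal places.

f(x_0) = 16.461339, f(x_1) = 10.641292
x_2 = 3.020000 - (10.641292)·(3.020000 - 3.270000)/(10.641292 - (16.461339)) = 2.562904; f(x_2) = 3.123432

2.5629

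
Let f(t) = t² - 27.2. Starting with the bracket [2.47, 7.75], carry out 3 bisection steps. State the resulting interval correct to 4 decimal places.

f(2.470000) = -21.099100, f(7.750000) = 32.862500 (opposite signs)
step 1: m = 5.110000, f(m) = -1.087900 < 0 → root in [5.110000, 7.750000]
step 2: m = 6.430000, f(m) = 14.144900 > 0 → root in [5.110000, 6.430000]
step 3: m = 5.770000, f(m) = 6.092900 > 0 → root in [5.110000, 5.770000]

[5.1100, 5.7700]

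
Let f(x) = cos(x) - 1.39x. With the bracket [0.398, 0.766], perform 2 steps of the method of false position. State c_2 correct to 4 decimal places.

0.5953

f(0.398000) = 0.368618, f(0.766000) = -0.344051
step 1: c = 0.588343, f(c) = 0.014065 > 0 → new bracket [0.588343, 0.766000]
step 2: c = 0.595320, f(c) = 0.000474 > 0 → new bracket [0.595320, 0.766000]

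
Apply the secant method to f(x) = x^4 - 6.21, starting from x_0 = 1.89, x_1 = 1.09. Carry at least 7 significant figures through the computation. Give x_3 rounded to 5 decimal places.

1.68028

Secant update: x_(k+1) = x_k − f(x_k)·(x_k − x_(k-1))/(f(x_k) − f(x_(k-1))).
f(x_0) = 6.549898, f(x_1) = -4.798418
x_2 = 1.090000 - (-4.798418)·(1.090000 - 1.890000)/(-4.798418 - (6.549898)) = 1.428265; f(x_2) = -2.048645
x_3 = 1.428265 - (-2.048645)·(1.428265 - 1.090000)/(-2.048645 - (-4.798418)) = 1.680280; f(x_3) = 1.761248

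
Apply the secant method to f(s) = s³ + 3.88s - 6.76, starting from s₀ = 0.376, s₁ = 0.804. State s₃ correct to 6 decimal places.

1.207824

f(s_0) = -5.247963, f(s_1) = -3.120762
s_2 = 0.804000 - (-3.120762)·(0.804000 - 0.376000)/(-3.120762 - (-5.247963)) = 1.431908; f(s_2) = 1.731728
s_3 = 1.431908 - (1.731728)·(1.431908 - 0.804000)/(1.731728 - (-3.120762)) = 1.207824; f(s_3) = -0.311625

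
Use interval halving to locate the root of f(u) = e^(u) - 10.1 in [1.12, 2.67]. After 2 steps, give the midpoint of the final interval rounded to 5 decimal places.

2.47625

f(1.120000) = -7.035146, f(2.670000) = 4.339969 (opposite signs)
step 1: m = 1.895000, f(m) = -3.447452 < 0 → root in [1.895000, 2.670000]
step 2: m = 2.282500, f(m) = -0.298847 < 0 → root in [2.282500, 2.670000]
Midpoint of [2.282500, 2.670000] = 2.476250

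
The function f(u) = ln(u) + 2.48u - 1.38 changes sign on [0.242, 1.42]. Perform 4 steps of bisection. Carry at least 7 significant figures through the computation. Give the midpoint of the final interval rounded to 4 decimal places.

f(0.242000) = -2.198658, f(1.420000) = 2.492257 (opposite signs)
step 1: m = 0.831000, f(m) = 0.495755 > 0 → root in [0.242000, 0.831000]
step 2: m = 0.536500, f(m) = -0.672169 < 0 → root in [0.536500, 0.831000]
step 3: m = 0.683750, f(m) = -0.064463 < 0 → root in [0.683750, 0.831000]
step 4: m = 0.757375, f(m) = 0.220393 > 0 → root in [0.683750, 0.757375]
Midpoint of [0.683750, 0.757375] = 0.720562

0.7206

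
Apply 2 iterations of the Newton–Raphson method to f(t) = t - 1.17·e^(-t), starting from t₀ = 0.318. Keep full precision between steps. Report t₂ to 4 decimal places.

f'(t) = 1 + 1.17·e^(-t)
t_0 = 0.318000: f = -0.533295, f' = 1.851295 → t_1 = 0.318000 - (-0.533295)/(1.851295) = 0.606066
t_1 = 0.606066: f = -0.032160, f' = 1.638226 → t_2 = 0.606066 - (-0.032160)/(1.638226) = 0.625697

0.6257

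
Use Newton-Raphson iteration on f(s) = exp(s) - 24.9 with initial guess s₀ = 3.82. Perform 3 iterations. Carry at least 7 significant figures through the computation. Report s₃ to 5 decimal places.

3.21493

Newton update: s ← s − f(s)/f'(s).
f'(s) = exp(s)
s_0 = 3.820000: f = 20.704208, f' = 45.604208 → s_1 = 3.820000 - (20.704208)/(45.604208) = 3.366002
s_1 = 3.366002: f = 4.062510, f' = 28.962510 → s_2 = 3.366002 - (4.062510)/(28.962510) = 3.225734
s_2 = 3.225734: f = 0.272053, f' = 25.172053 → s_3 = 3.225734 - (0.272053)/(25.172053) = 3.214927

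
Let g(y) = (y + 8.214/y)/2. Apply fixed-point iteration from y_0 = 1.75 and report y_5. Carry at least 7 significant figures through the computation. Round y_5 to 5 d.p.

y_1 = g(1.750000) = 3.221857
y_2 = g(3.221857) = 2.885659
y_3 = g(2.885659) = 2.866075
y_4 = g(2.866075) = 2.866008
y_5 = g(2.866008) = 2.866008

2.86601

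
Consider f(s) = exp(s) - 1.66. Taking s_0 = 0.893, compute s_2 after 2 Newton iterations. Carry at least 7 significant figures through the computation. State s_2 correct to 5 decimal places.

0.50894

f'(s) = exp(s)
s_0 = 0.893000: f = 0.782446, f' = 2.442446 → s_1 = 0.893000 - (0.782446)/(2.442446) = 0.572647
s_1 = 0.572647: f = 0.112953, f' = 1.772953 → s_2 = 0.572647 - (0.112953)/(1.772953) = 0.508938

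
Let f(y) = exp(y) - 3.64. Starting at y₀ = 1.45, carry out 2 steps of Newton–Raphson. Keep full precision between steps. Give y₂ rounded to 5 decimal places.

Newton update: y ← y − f(y)/f'(y).
f'(y) = exp(y)
y_0 = 1.450000: f = 0.623115, f' = 4.263115 → y_1 = 1.450000 - (0.623115)/(4.263115) = 1.303836
y_1 = 1.303836: f = 0.043399, f' = 3.683399 → y_2 = 1.303836 - (0.043399)/(3.683399) = 1.292054

1.29205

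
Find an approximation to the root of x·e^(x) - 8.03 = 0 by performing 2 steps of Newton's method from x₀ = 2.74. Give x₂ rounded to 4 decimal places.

1.7624

f'(x) = (x + 1)·e^(x)
x_0 = 2.740000: f = 34.404339, f' = 57.921324 → x_1 = 2.740000 - (34.404339)/(57.921324) = 2.146016
x_1 = 2.146016: f = 10.319992, f' = 26.900716 → x_2 = 2.146016 - (10.319992)/(26.900716) = 1.762383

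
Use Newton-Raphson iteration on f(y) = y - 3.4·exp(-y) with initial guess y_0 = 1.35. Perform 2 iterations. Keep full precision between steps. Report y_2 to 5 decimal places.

f'(y) = 1 + 3.4·exp(-y)
y_0 = 1.350000: f = 0.468583, f' = 1.881417 → y_1 = 1.350000 - (0.468583)/(1.881417) = 1.100941
y_1 = 1.100941: f = -0.029755, f' = 2.130697 → y_2 = 1.100941 - (-0.029755)/(2.130697) = 1.114906

1.11491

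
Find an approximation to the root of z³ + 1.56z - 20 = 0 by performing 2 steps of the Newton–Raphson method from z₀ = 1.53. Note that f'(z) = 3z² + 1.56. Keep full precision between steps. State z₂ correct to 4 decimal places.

2.6385

Newton update: z ← z − f(z)/f'(z).
z_0 = 1.530000: f = -14.031623, f' = 8.582700 → z_1 = 1.530000 - (-14.031623)/(8.582700) = 3.164873
z_1 = 3.164873: f = 16.637897, f' = 31.609260 → z_2 = 3.164873 - (16.637897)/(31.609260) = 2.638511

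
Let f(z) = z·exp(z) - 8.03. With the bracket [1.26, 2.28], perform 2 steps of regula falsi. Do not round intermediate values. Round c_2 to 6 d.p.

False-position update: c = (a·f(b) − b·f(a))/(f(b) − f(a)); replace the endpoint whose sign matches f(c).
f(1.260000) = -3.587969, f(2.280000) = 14.260831
step 1: c = 1.465041, f(c) = -1.689716 < 0 → new bracket [1.465041, 2.280000]
step 2: c = 1.551373, f(c) = -0.710709 < 0 → new bracket [1.551373, 2.280000]

1.551373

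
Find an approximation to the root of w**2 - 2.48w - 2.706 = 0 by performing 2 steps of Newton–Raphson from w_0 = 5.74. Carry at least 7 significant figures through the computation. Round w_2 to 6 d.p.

f'(w) = 2w - 2.48
w_0 = 5.740000: f = 16.006400, f' = 9.000000 → w_1 = 5.740000 - (16.006400)/(9.000000) = 3.961511
w_1 = 3.961511: f = 3.163023, f' = 5.443022 → w_2 = 3.961511 - (3.163023)/(5.443022) = 3.380396

3.380396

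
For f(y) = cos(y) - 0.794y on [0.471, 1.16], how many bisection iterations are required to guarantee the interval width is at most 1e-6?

20

Initial width b − a = 1.16 − 0.471 = 0.689000.
After n steps the width is (b−a)/2^n; need (b−a)/2^n ≤ 1e-6.
So n ≥ log₂(0.689000/1e-6) = log₂(689000.0000) ≈ 19.3941.
Hence n = 20.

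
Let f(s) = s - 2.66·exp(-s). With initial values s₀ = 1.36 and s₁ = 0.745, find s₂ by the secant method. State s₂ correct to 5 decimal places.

1.01146

Secant update: s_(k+1) = s_k − f(s_k)·(s_k − s_(k-1))/(f(s_k) − f(s_(k-1))).
f(s_0) = 0.677282, f(s_1) = -0.517793
s_2 = 0.745000 - (-0.517793)·(0.745000 - 1.360000)/(-0.517793 - (0.677282)) = 1.011463; f(s_2) = 0.044056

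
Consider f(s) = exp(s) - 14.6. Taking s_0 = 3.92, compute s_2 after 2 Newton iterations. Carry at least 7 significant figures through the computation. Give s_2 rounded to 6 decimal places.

2.799075

Newton update: s ← s − f(s)/f'(s).
f'(s) = exp(s)
s_0 = 3.920000: f = 35.800445, f' = 50.400445 → s_1 = 3.920000 - (35.800445)/(50.400445) = 3.209680
s_1 = 3.209680: f = 10.171158, f' = 24.771158 → s_2 = 3.209680 - (10.171158)/(24.771158) = 2.799075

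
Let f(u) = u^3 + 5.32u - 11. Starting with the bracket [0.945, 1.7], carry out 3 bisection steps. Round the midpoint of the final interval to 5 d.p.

1.46406

f(0.945000) = -5.128691, f(1.700000) = 2.957000 (opposite signs)
step 1: m = 1.322500, f(m) = -1.651239 < 0 → root in [1.322500, 1.700000]
step 2: m = 1.511250, f(m) = 0.491358 > 0 → root in [1.322500, 1.511250]
step 3: m = 1.416875, f(m) = -0.617799 < 0 → root in [1.416875, 1.511250]
Midpoint of [1.416875, 1.511250] = 1.464063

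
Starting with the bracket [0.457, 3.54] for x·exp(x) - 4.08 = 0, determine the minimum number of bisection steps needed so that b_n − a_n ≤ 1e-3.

Initial width b − a = 3.54 − 0.457 = 3.083000.
After n steps the width is (b−a)/2^n; need (b−a)/2^n ≤ 1e-3.
So n ≥ log₂(3.083000/1e-3) = log₂(3083.0000) ≈ 11.5901.
Hence n = 12.

12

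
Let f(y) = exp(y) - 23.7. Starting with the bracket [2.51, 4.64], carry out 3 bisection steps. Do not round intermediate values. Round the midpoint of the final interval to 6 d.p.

f(2.510000) = -11.395070, f(4.640000) = 79.844348 (opposite signs)
step 1: m = 3.575000, f(m) = 11.994621 > 0 → root in [2.510000, 3.575000]
step 2: m = 3.042500, f(m) = -2.742428 < 0 → root in [3.042500, 3.575000]
step 3: m = 3.308750, f(m) = 3.650915 > 0 → root in [3.042500, 3.308750]
Midpoint of [3.042500, 3.308750] = 3.175625

3.175625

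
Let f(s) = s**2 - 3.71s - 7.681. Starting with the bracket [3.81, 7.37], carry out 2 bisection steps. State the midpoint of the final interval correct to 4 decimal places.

f(3.810000) = -7.300000, f(7.370000) = 19.293200 (opposite signs)
step 1: m = 5.590000, f(m) = 2.828200 > 0 → root in [3.810000, 5.590000]
step 2: m = 4.700000, f(m) = -3.028000 < 0 → root in [4.700000, 5.590000]
Midpoint of [4.700000, 5.590000] = 5.145000

5.1450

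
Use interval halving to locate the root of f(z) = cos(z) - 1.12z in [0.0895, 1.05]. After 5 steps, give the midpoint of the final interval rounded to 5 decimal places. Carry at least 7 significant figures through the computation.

0.67480

f(0.089500) = 0.895758, f(1.050000) = -0.678429 (opposite signs)
step 1: m = 0.569750, f(m) = 0.203916 > 0 → root in [0.569750, 1.050000]
step 2: m = 0.809875, f(m) = -0.217471 < 0 → root in [0.569750, 0.809875]
step 3: m = 0.689812, f(m) = -0.001225 < 0 → root in [0.569750, 0.689812]
step 4: m = 0.629781, f(m) = 0.102801 > 0 → root in [0.629781, 0.689812]
step 5: m = 0.659797, f(m) = 0.051144 > 0 → root in [0.659797, 0.689812]
Midpoint of [0.659797, 0.689812] = 0.674805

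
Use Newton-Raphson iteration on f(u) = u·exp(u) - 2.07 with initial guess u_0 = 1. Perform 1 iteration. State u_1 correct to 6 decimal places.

0.880755

f'(u) = (u + 1)·exp(u)
u_0 = 1.000000: f = 0.648282, f' = 5.436564 → u_1 = 1.000000 - (0.648282)/(5.436564) = 0.880755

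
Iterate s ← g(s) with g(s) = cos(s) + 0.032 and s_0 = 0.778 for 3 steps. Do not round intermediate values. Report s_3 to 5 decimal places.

s_1 = g(0.778000) = 0.744319
s_2 = g(0.744319) = 0.767550
s_3 = g(0.767550) = 0.751614

0.75161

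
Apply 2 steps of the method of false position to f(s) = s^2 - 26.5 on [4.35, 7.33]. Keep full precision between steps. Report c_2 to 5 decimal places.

5.12143

f(4.350000) = -7.577500, f(7.330000) = 27.228900
step 1: c = 4.998759, f(c) = -1.512413 < 0 → new bracket [4.998759, 7.330000]
step 2: c = 5.121432, f(c) = -0.270933 < 0 → new bracket [5.121432, 7.330000]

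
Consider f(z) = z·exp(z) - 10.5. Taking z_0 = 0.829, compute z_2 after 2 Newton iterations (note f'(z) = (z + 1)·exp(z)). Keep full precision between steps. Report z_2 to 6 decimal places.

z_0 = 0.829000: f = -8.600739, f' = 4.190288 → z_1 = 0.829000 - (-8.600739)/(4.190288) = 2.881541
z_1 = 2.881541: f = 40.911754, f' = 69.253508 → z_2 = 2.881541 - (40.911754)/(69.253508) = 2.290788

2.290788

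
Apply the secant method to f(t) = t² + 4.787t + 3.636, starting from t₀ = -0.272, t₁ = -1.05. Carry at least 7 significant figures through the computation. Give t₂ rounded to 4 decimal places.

-0.9669

Secant update: t_(k+1) = t_k − f(t_k)·(t_k − t_(k-1))/(f(t_k) − f(t_(k-1))).
f(t_0) = 2.407920, f(t_1) = -0.287850
t_2 = -1.050000 - (-0.287850)·(-1.050000 - -0.272000)/(-0.287850 - (2.407920)) = -0.966926; f(t_2) = -0.057730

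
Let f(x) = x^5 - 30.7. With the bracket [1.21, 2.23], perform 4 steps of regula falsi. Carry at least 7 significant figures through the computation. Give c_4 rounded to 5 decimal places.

False-position update: c = (a·f(b) − b·f(a))/(f(b) − f(a)); replace the endpoint whose sign matches f(c).
f(1.210000) = -28.106258, f(2.230000) = 24.447308
step 1: c = 1.755508, f(c) = -14.026995 < 0 → new bracket [1.755508, 2.230000]
step 2: c = 1.928499, f(c) = -4.025477 < 0 → new bracket [1.928499, 2.230000]
step 3: c = 1.971125, f(c) = -0.944268 < 0 → new bracket [1.971125, 2.230000]
step 4: c = 1.980752, f(c) = -0.210490 < 0 → new bracket [1.980752, 2.230000]

1.98075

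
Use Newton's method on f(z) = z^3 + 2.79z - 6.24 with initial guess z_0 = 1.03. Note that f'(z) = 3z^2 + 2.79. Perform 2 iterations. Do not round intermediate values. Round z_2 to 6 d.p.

z_0 = 1.030000: f = -2.273573, f' = 5.972700 → z_1 = 1.030000 - (-2.273573)/(5.972700) = 1.410661
z_1 = 1.410661: f = 0.502908, f' = 8.759892 → z_2 = 1.410661 - (0.502908)/(8.759892) = 1.353251

1.353251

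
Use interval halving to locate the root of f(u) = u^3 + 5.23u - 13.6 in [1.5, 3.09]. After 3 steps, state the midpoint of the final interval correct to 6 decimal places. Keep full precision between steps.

1.599375

f(1.500000) = -2.380000, f(3.090000) = 32.064329 (opposite signs)
step 1: m = 2.295000, f(m) = 10.490672 > 0 → root in [1.500000, 2.295000]
step 2: m = 1.897500, f(m) = 3.155886 > 0 → root in [1.500000, 1.897500]
step 3: m = 1.698750, f(m) = 0.186633 > 0 → root in [1.500000, 1.698750]
Midpoint of [1.500000, 1.698750] = 1.599375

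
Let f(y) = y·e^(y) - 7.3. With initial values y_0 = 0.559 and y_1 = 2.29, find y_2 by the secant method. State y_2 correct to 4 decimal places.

Secant update: y_(k+1) = y_k − f(y_k)·(y_k − y_(k-1))/(f(y_k) − f(y_(k-1))).
f(y_0) = -6.322352, f(y_1) = 15.313607
y_2 = 2.290000 - (15.313607)·(2.290000 - 0.559000)/(15.313607 - (-6.322352)) = 1.064824; f(y_2) = -4.211659

1.0648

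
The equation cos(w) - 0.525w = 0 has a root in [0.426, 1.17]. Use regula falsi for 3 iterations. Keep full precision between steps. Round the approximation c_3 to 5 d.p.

1.01116

False-position update: c = (a·f(b) − b·f(a))/(f(b) − f(a)); replace the endpoint whose sign matches f(c).
f(0.426000) = 0.686976, f(1.170000) = -0.224098
step 1: c = 0.986997, f(c) = 0.033024 > 0 → new bracket [0.986997, 1.170000]
step 2: c = 1.010502, f(c) = 0.000922 > 0 → new bracket [1.010502, 1.170000]
step 3: c = 1.011156, f(c) = 0.000025 > 0 → new bracket [1.011156, 1.170000]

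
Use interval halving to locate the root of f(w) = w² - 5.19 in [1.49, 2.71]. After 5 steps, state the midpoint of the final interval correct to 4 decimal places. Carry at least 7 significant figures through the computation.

f(1.490000) = -2.969900, f(2.710000) = 2.154100 (opposite signs)
step 1: m = 2.100000, f(m) = -0.780000 < 0 → root in [2.100000, 2.710000]
step 2: m = 2.405000, f(m) = 0.594025 > 0 → root in [2.100000, 2.405000]
step 3: m = 2.252500, f(m) = -0.116244 < 0 → root in [2.252500, 2.405000]
step 4: m = 2.328750, f(m) = 0.233077 > 0 → root in [2.252500, 2.328750]
step 5: m = 2.290625, f(m) = 0.056963 > 0 → root in [2.252500, 2.290625]
Midpoint of [2.252500, 2.290625] = 2.271563

2.2716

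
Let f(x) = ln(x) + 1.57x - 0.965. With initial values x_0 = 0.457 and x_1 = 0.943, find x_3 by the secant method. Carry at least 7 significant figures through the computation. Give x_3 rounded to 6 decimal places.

0.775324

f(x_0) = -1.030582, f(x_1) = 0.456821
x_2 = 0.943000 - (0.456821)·(0.943000 - 0.457000)/(0.456821 - (-1.030582)) = 0.793736; f(x_2) = 0.050162
x_3 = 0.793736 - (0.050162)·(0.793736 - 0.943000)/(0.050162 - (0.456821)) = 0.775324; f(x_3) = -0.002214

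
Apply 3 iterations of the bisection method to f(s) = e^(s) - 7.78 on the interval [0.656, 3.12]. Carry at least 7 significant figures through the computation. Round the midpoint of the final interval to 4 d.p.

f(0.656000) = -5.852931, f(3.120000) = 14.866380 (opposite signs)
step 1: m = 1.888000, f(m) = -1.173857 < 0 → root in [1.888000, 3.120000]
step 2: m = 2.504000, f(m) = 4.451322 > 0 → root in [1.888000, 2.504000]
step 3: m = 2.196000, f(m) = 1.208986 > 0 → root in [1.888000, 2.196000]
Midpoint of [1.888000, 2.196000] = 2.042000

2.0420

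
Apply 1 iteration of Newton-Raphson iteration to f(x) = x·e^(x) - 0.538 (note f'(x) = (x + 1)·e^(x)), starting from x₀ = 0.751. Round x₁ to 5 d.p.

Newton update: x ← x − f(x)/f'(x).
x_0 = 0.751000: f = 1.053458, f' = 3.710576 → x_1 = 0.751000 - (1.053458)/(3.710576) = 0.467093

0.46709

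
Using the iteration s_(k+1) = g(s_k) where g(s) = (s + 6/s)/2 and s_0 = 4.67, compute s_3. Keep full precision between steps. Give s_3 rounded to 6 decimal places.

2.449928

s_1 = g(4.670000) = 2.977398
s_2 = g(2.977398) = 2.496290
s_3 = g(2.496290) = 2.449928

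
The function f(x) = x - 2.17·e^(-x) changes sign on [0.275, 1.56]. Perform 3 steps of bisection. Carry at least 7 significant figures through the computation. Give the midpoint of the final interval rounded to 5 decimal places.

f(0.275000) = -1.373272, f(1.560000) = 1.104005 (opposite signs)
step 1: m = 0.917500, f(m) = 0.050549 > 0 → root in [0.275000, 0.917500]
step 2: m = 0.596250, f(m) = -0.599146 < 0 → root in [0.596250, 0.917500]
step 3: m = 0.756875, f(m) = -0.261137 < 0 → root in [0.756875, 0.917500]
Midpoint of [0.756875, 0.917500] = 0.837187

0.83719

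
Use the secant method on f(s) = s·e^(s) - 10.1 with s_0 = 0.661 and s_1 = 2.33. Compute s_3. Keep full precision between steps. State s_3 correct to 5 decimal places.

1.59036

f(s_0) = -8.819823, f(s_1) = 13.847604
s_2 = 2.330000 - (13.847604)·(2.330000 - 0.661000)/(13.847604 - (-8.819823)) = 1.310403; f(s_2) = -5.241465
s_3 = 1.310403 - (-5.241465)·(1.310403 - 2.330000)/(-5.241465 - (13.847604)) = 1.590363; f(s_3) = -2.298428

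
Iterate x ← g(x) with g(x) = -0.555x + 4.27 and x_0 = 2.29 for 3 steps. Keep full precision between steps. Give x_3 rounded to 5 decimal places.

2.82393

x_1 = g(2.290000) = 2.999050
x_2 = g(2.999050) = 2.605527
x_3 = g(2.605527) = 2.823932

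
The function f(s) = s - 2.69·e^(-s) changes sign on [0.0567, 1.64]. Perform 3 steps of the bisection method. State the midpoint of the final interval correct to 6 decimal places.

0.947306

f(0.056700) = -2.485020, f(1.640000) = 1.118194 (opposite signs)
step 1: m = 0.848350, f(m) = -0.303295 < 0 → root in [0.848350, 1.640000]
step 2: m = 1.244175, f(m) = 0.468975 > 0 → root in [0.848350, 1.244175]
step 3: m = 1.046262, f(m) = 0.101405 > 0 → root in [0.848350, 1.046262]
Midpoint of [0.848350, 1.046262] = 0.947306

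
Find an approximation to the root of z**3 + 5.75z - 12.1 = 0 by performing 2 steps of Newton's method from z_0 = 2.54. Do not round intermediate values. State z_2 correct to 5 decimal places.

1.53387

f'(z) = 3z**2 + 5.75
z_0 = 2.540000: f = 18.892064, f' = 25.104800 → z_1 = 2.540000 - (18.892064)/(25.104800) = 1.787472
z_1 = 1.787472: f = 3.889038, f' = 15.335169 → z_2 = 1.787472 - (3.889038)/(15.335169) = 1.533869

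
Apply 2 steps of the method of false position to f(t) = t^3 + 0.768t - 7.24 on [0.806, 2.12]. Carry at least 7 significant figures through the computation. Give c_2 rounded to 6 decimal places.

f(0.806000) = -6.097385, f(2.120000) = 3.916288
step 1: c = 1.606102, f(c) = -1.863468 < 0 → new bracket [1.606102, 2.120000]
step 2: c = 1.771790, f(c) = -0.317195 < 0 → new bracket [1.771790, 2.120000]

1.771790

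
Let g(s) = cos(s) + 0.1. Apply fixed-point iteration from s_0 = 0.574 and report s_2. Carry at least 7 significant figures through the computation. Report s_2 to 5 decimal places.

0.69000

s_1 = g(0.574000) = 0.939736
s_2 = g(0.939736) = 0.690001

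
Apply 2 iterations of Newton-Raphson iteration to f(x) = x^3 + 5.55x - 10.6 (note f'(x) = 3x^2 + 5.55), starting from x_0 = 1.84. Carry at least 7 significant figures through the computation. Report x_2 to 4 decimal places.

1.4088

x_0 = 1.840000: f = 5.841504, f' = 15.706800 → x_1 = 1.840000 - (5.841504)/(15.706800) = 1.468091
x_1 = 1.468091: f = 0.712066, f' = 12.015871 → x_2 = 1.468091 - (0.712066)/(12.015871) = 1.408830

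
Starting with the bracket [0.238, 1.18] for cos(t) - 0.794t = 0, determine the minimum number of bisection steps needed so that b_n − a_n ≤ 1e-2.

7

Initial width b − a = 1.18 − 0.238 = 0.942000.
After n steps the width is (b−a)/2^n; need (b−a)/2^n ≤ 1e-2.
So n ≥ log₂(0.942000/1e-2) = log₂(94.2000) ≈ 6.5577.
Hence n = 7.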